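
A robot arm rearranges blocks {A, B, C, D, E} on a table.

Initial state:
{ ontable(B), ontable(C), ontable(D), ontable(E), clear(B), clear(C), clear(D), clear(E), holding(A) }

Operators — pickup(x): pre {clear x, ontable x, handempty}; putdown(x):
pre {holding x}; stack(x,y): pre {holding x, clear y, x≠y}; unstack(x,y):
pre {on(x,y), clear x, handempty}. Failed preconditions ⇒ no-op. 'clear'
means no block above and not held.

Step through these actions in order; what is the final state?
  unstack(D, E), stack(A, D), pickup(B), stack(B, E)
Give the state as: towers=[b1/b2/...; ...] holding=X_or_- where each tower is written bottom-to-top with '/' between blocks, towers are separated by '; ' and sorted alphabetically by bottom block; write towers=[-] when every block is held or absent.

towers=[C; D/A; E/B] holding=-

step 1 (unstack(D, E)) [no-op]: towers=[B; C; D; E] holding=A
step 2 (stack(A, D)): towers=[B; C; D/A; E] holding=-
step 3 (pickup(B)): towers=[C; D/A; E] holding=B
step 4 (stack(B, E)): towers=[C; D/A; E/B] holding=-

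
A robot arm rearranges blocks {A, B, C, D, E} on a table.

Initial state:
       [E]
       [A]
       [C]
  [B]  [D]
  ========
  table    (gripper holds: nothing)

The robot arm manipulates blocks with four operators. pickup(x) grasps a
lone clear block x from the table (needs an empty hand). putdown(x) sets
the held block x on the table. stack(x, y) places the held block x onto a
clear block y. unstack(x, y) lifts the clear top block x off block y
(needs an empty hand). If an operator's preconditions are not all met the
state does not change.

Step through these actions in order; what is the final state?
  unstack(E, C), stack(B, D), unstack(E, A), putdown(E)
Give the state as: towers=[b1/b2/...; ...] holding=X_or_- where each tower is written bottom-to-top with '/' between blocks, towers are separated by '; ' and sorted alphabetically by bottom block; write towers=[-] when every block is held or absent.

towers=[B; D/C/A; E] holding=-

step 1 (unstack(E, C)) [no-op]: towers=[B; D/C/A/E] holding=-
step 2 (stack(B, D)) [no-op]: towers=[B; D/C/A/E] holding=-
step 3 (unstack(E, A)): towers=[B; D/C/A] holding=E
step 4 (putdown(E)): towers=[B; D/C/A; E] holding=-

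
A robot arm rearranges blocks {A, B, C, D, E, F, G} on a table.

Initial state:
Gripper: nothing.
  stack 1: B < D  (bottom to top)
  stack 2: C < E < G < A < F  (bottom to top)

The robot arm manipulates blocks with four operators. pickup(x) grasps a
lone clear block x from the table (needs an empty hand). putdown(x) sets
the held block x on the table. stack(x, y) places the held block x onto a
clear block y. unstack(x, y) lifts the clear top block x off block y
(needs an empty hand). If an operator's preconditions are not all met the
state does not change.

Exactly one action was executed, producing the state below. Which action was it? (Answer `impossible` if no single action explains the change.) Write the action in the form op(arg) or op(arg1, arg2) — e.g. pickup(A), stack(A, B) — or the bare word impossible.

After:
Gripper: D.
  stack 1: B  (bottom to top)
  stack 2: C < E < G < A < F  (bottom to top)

unstack(D, B)

target: towers=[B; C/E/G/A/F] holding=D
     unstack(F, A) → towers=[B/D; C/E/G/A] holding=F
     unstack(D, B) → towers=[B; C/E/G/A/F] holding=D  ← match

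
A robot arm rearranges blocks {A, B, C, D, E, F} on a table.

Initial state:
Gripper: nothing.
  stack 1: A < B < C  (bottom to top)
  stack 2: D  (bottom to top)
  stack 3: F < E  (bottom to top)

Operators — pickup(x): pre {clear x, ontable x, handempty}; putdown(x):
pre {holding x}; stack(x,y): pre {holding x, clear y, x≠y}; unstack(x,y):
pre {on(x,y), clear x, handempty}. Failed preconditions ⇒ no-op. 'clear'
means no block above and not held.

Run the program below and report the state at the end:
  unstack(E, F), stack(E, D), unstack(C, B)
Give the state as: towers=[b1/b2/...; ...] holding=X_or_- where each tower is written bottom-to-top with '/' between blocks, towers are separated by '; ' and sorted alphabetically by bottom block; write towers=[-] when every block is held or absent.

step 1 (unstack(E, F)): towers=[A/B/C; D; F] holding=E
step 2 (stack(E, D)): towers=[A/B/C; D/E; F] holding=-
step 3 (unstack(C, B)): towers=[A/B; D/E; F] holding=C

towers=[A/B; D/E; F] holding=C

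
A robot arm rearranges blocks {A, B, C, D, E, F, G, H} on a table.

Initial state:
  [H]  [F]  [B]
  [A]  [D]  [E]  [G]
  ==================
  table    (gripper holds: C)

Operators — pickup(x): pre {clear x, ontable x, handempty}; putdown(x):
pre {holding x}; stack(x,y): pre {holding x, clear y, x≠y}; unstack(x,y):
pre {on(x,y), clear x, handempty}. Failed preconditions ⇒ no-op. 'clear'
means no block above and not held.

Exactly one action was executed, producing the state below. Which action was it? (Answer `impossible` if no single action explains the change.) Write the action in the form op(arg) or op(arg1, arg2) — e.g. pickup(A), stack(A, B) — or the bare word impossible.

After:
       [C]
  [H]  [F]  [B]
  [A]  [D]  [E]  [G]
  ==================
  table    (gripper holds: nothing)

target: towers=[A/H; D/F/C; E/B; G] holding=-
        putdown(C) → towers=[A/H; C; D/F; E/B; G] holding=-
       stack(C, G) → towers=[A/H; D/F; E/B; G/C] holding=-
       stack(C, H) → towers=[A/H/C; D/F; E/B; G] holding=-
       stack(C, B) → towers=[A/H; D/F; E/B/C; G] holding=-
       stack(C, F) → towers=[A/H; D/F/C; E/B; G] holding=-  ← match

stack(C, F)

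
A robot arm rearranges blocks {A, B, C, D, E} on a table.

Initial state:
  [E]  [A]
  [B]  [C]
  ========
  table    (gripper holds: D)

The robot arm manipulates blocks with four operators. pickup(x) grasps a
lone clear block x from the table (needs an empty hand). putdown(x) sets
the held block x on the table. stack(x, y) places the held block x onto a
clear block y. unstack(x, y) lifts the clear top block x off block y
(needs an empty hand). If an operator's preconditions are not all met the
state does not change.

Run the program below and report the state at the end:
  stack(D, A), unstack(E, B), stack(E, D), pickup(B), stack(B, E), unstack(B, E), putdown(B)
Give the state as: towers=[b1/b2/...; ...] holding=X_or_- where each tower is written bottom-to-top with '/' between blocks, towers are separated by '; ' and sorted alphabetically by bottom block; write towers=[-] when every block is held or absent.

step 1 (stack(D, A)): towers=[B/E; C/A/D] holding=-
step 2 (unstack(E, B)): towers=[B; C/A/D] holding=E
step 3 (stack(E, D)): towers=[B; C/A/D/E] holding=-
step 4 (pickup(B)): towers=[C/A/D/E] holding=B
step 5 (stack(B, E)): towers=[C/A/D/E/B] holding=-
step 6 (unstack(B, E)): towers=[C/A/D/E] holding=B
step 7 (putdown(B)): towers=[B; C/A/D/E] holding=-

towers=[B; C/A/D/E] holding=-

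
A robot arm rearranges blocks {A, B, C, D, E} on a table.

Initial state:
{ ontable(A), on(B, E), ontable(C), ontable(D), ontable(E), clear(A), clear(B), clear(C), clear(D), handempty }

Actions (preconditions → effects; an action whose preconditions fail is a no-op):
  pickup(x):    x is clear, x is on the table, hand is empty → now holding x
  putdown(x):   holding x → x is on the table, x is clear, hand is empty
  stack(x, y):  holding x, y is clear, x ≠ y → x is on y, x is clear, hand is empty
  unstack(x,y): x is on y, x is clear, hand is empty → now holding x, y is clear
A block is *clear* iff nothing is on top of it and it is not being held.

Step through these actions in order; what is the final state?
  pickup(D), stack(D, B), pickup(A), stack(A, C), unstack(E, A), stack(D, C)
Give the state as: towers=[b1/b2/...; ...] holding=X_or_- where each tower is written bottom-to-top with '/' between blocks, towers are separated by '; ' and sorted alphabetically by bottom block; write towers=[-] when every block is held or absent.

step 1 (pickup(D)): towers=[A; C; E/B] holding=D
step 2 (stack(D, B)): towers=[A; C; E/B/D] holding=-
step 3 (pickup(A)): towers=[C; E/B/D] holding=A
step 4 (stack(A, C)): towers=[C/A; E/B/D] holding=-
step 5 (unstack(E, A)) [no-op]: towers=[C/A; E/B/D] holding=-
step 6 (stack(D, C)) [no-op]: towers=[C/A; E/B/D] holding=-

towers=[C/A; E/B/D] holding=-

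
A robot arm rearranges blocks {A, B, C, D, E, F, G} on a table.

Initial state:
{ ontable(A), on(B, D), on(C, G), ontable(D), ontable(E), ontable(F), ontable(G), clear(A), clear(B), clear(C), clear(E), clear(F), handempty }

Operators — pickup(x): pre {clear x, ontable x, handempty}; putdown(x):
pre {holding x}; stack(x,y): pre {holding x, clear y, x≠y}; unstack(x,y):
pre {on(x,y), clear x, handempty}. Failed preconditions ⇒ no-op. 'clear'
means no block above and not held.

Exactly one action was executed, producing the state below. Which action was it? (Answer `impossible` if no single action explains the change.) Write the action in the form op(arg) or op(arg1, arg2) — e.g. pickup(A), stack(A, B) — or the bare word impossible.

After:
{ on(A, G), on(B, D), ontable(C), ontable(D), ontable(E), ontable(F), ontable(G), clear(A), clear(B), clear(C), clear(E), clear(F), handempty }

target: towers=[C; D/B; E; F; G/A] holding=-
     unstack(B, D) → towers=[A; D; E; F; G/C] holding=B
         pickup(F) → towers=[A; D/B; E; G/C] holding=F
         pickup(A) → towers=[D/B; E; F; G/C] holding=A
         pickup(E) → towers=[A; D/B; F; G/C] holding=E
     unstack(C, G) → towers=[A; D/B; E; F; G] holding=C
none of the 5 applicable actions match → impossible

impossible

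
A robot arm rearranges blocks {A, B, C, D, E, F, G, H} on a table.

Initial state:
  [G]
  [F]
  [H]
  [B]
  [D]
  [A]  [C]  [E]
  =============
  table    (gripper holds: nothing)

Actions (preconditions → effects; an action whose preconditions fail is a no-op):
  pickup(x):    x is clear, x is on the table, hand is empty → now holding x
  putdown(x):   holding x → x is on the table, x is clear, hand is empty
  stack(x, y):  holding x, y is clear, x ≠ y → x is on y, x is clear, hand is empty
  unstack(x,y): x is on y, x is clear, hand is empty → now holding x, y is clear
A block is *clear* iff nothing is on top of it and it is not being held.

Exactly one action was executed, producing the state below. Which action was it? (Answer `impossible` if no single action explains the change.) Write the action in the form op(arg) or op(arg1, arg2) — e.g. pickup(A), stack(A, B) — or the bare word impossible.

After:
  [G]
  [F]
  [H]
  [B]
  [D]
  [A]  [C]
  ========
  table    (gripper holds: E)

pickup(E)

target: towers=[A/D/B/H/F/G; C] holding=E
     unstack(G, F) → towers=[A/D/B/H/F; C; E] holding=G
         pickup(E) → towers=[A/D/B/H/F/G; C] holding=E  ← match
         pickup(C) → towers=[A/D/B/H/F/G; E] holding=C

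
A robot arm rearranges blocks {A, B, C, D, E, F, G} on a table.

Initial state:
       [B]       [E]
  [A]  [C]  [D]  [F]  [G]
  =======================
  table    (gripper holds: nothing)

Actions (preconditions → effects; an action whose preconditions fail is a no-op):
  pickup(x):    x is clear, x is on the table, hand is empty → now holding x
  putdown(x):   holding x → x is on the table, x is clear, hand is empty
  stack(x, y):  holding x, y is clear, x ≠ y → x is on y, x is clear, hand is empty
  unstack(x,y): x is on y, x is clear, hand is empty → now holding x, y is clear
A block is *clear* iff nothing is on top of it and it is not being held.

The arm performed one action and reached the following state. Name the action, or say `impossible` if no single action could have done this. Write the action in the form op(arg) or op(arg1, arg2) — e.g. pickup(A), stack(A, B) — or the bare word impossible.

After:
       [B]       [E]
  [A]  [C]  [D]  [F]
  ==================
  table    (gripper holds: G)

pickup(G)

target: towers=[A; C/B; D; F/E] holding=G
     unstack(B, C) → towers=[A; C; D; F/E; G] holding=B
         pickup(G) → towers=[A; C/B; D; F/E] holding=G  ← match
         pickup(D) → towers=[A; C/B; F/E; G] holding=D
         pickup(A) → towers=[C/B; D; F/E; G] holding=A
     unstack(E, F) → towers=[A; C/B; D; F; G] holding=E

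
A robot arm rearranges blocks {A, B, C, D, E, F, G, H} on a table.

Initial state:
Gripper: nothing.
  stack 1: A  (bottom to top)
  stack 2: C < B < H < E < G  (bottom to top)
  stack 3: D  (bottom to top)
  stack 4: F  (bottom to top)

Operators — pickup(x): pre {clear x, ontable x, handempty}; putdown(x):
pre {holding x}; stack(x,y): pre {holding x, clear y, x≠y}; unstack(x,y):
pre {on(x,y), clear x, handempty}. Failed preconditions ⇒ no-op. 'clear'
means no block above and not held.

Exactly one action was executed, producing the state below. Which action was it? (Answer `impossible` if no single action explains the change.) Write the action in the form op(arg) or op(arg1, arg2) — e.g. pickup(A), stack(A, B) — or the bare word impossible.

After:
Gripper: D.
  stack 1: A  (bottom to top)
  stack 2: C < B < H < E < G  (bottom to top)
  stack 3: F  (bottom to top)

pickup(D)

target: towers=[A; C/B/H/E/G; F] holding=D
     unstack(G, E) → towers=[A; C/B/H/E; D; F] holding=G
         pickup(A) → towers=[C/B/H/E/G; D; F] holding=A
         pickup(F) → towers=[A; C/B/H/E/G; D] holding=F
         pickup(D) → towers=[A; C/B/H/E/G; F] holding=D  ← match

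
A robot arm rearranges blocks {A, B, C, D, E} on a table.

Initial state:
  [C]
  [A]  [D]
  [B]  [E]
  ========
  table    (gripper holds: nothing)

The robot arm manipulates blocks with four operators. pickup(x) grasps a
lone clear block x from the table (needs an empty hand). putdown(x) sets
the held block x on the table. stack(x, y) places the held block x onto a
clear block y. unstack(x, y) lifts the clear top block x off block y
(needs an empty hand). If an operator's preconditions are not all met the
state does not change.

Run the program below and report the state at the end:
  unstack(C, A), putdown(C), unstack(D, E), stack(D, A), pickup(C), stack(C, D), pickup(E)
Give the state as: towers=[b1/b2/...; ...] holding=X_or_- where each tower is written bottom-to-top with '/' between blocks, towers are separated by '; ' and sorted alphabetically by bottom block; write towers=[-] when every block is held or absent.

step 1 (unstack(C, A)): towers=[B/A; E/D] holding=C
step 2 (putdown(C)): towers=[B/A; C; E/D] holding=-
step 3 (unstack(D, E)): towers=[B/A; C; E] holding=D
step 4 (stack(D, A)): towers=[B/A/D; C; E] holding=-
step 5 (pickup(C)): towers=[B/A/D; E] holding=C
step 6 (stack(C, D)): towers=[B/A/D/C; E] holding=-
step 7 (pickup(E)): towers=[B/A/D/C] holding=E

towers=[B/A/D/C] holding=E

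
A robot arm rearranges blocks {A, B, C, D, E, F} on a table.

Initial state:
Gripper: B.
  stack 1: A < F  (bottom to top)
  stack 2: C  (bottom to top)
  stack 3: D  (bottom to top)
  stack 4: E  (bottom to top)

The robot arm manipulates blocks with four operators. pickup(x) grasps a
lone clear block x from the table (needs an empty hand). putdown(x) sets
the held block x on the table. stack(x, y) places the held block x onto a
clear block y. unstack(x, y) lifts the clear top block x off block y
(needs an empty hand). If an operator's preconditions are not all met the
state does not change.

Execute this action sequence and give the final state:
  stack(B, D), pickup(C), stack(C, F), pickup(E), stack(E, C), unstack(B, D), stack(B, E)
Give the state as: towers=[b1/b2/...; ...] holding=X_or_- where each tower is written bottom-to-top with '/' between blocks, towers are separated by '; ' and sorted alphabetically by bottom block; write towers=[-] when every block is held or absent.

step 1 (stack(B, D)): towers=[A/F; C; D/B; E] holding=-
step 2 (pickup(C)): towers=[A/F; D/B; E] holding=C
step 3 (stack(C, F)): towers=[A/F/C; D/B; E] holding=-
step 4 (pickup(E)): towers=[A/F/C; D/B] holding=E
step 5 (stack(E, C)): towers=[A/F/C/E; D/B] holding=-
step 6 (unstack(B, D)): towers=[A/F/C/E; D] holding=B
step 7 (stack(B, E)): towers=[A/F/C/E/B; D] holding=-

towers=[A/F/C/E/B; D] holding=-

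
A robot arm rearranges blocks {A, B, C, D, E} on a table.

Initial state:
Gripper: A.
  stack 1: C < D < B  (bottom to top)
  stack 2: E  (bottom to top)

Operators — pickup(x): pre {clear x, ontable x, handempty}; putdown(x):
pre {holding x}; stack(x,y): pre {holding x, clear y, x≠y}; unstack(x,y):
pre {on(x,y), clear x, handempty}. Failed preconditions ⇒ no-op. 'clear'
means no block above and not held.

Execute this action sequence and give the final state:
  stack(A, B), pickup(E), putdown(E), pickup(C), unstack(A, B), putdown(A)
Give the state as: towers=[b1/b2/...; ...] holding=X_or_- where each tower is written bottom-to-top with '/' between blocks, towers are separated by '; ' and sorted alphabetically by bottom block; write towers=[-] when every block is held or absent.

step 1 (stack(A, B)): towers=[C/D/B/A; E] holding=-
step 2 (pickup(E)): towers=[C/D/B/A] holding=E
step 3 (putdown(E)): towers=[C/D/B/A; E] holding=-
step 4 (pickup(C)) [no-op]: towers=[C/D/B/A; E] holding=-
step 5 (unstack(A, B)): towers=[C/D/B; E] holding=A
step 6 (putdown(A)): towers=[A; C/D/B; E] holding=-

towers=[A; C/D/B; E] holding=-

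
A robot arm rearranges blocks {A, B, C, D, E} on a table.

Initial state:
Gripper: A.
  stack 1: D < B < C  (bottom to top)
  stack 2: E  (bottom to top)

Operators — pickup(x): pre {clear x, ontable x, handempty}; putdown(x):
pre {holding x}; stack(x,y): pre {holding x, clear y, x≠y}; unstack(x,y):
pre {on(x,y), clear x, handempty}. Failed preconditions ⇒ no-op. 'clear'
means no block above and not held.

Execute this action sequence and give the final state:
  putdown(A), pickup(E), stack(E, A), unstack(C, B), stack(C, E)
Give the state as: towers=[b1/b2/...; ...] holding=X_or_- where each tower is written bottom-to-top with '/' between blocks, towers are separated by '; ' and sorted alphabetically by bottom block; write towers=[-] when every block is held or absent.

step 1 (putdown(A)): towers=[A; D/B/C; E] holding=-
step 2 (pickup(E)): towers=[A; D/B/C] holding=E
step 3 (stack(E, A)): towers=[A/E; D/B/C] holding=-
step 4 (unstack(C, B)): towers=[A/E; D/B] holding=C
step 5 (stack(C, E)): towers=[A/E/C; D/B] holding=-

towers=[A/E/C; D/B] holding=-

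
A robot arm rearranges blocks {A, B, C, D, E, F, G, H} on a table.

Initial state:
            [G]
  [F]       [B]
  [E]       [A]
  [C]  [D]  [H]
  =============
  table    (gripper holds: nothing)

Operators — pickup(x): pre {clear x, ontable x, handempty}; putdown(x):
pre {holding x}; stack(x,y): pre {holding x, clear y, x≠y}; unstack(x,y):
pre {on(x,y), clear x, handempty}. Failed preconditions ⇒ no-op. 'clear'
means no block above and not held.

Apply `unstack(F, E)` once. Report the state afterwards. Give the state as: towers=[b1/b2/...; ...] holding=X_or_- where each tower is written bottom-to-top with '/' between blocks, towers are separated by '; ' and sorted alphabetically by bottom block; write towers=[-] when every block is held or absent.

before: towers=[C/E/F; D; H/A/B/G] holding=-
pre[unstack(F, E)]: on(F,E) ok, clear(F) ok, handempty ok
all met → apply unstack(F, E)
after:  towers=[C/E; D; H/A/B/G] holding=F

towers=[C/E; D; H/A/B/G] holding=F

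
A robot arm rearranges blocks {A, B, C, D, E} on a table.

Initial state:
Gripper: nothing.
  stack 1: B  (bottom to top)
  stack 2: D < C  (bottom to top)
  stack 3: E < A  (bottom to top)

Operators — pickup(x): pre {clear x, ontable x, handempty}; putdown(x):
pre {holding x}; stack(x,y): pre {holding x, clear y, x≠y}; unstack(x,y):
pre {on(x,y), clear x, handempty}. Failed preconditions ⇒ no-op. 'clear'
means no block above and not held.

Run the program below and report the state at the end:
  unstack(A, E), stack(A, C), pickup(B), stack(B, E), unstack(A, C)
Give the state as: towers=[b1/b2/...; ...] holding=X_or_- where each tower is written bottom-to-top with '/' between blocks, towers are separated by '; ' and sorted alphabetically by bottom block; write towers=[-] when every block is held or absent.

step 1 (unstack(A, E)): towers=[B; D/C; E] holding=A
step 2 (stack(A, C)): towers=[B; D/C/A; E] holding=-
step 3 (pickup(B)): towers=[D/C/A; E] holding=B
step 4 (stack(B, E)): towers=[D/C/A; E/B] holding=-
step 5 (unstack(A, C)): towers=[D/C; E/B] holding=A

towers=[D/C; E/B] holding=A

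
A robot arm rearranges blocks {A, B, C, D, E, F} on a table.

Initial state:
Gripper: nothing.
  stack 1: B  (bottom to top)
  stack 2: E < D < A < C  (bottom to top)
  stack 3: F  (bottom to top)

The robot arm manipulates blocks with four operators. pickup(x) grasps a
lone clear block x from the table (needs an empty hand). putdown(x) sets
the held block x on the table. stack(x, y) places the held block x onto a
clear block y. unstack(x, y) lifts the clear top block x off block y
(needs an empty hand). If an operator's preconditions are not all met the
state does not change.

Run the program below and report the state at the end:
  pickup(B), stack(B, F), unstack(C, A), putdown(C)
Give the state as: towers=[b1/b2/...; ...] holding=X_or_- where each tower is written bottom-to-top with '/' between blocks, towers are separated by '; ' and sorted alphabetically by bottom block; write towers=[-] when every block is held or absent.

step 1 (pickup(B)): towers=[E/D/A/C; F] holding=B
step 2 (stack(B, F)): towers=[E/D/A/C; F/B] holding=-
step 3 (unstack(C, A)): towers=[E/D/A; F/B] holding=C
step 4 (putdown(C)): towers=[C; E/D/A; F/B] holding=-

towers=[C; E/D/A; F/B] holding=-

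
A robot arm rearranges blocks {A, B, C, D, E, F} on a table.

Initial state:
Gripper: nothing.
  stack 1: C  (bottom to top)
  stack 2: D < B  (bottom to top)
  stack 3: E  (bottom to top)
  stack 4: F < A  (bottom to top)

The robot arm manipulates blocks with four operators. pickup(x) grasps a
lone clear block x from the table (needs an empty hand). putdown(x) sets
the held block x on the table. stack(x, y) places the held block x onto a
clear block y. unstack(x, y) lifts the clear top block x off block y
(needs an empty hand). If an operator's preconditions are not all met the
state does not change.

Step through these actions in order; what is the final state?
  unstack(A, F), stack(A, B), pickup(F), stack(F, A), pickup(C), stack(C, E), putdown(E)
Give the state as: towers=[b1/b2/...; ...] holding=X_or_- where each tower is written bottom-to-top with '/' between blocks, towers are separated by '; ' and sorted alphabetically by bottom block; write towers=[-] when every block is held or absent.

step 1 (unstack(A, F)): towers=[C; D/B; E; F] holding=A
step 2 (stack(A, B)): towers=[C; D/B/A; E; F] holding=-
step 3 (pickup(F)): towers=[C; D/B/A; E] holding=F
step 4 (stack(F, A)): towers=[C; D/B/A/F; E] holding=-
step 5 (pickup(C)): towers=[D/B/A/F; E] holding=C
step 6 (stack(C, E)): towers=[D/B/A/F; E/C] holding=-
step 7 (putdown(E)) [no-op]: towers=[D/B/A/F; E/C] holding=-

towers=[D/B/A/F; E/C] holding=-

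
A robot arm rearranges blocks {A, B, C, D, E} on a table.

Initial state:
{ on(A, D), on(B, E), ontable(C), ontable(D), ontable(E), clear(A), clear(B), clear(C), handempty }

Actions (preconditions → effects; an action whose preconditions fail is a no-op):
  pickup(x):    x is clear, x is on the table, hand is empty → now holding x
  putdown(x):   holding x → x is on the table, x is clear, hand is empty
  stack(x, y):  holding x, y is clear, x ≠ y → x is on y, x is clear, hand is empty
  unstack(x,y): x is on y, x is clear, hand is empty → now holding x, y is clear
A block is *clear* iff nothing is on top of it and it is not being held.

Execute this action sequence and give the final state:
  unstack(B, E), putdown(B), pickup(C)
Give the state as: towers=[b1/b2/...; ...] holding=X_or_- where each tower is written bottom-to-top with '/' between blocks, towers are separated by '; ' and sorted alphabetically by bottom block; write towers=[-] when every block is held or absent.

towers=[B; D/A; E] holding=C

step 1 (unstack(B, E)): towers=[C; D/A; E] holding=B
step 2 (putdown(B)): towers=[B; C; D/A; E] holding=-
step 3 (pickup(C)): towers=[B; D/A; E] holding=C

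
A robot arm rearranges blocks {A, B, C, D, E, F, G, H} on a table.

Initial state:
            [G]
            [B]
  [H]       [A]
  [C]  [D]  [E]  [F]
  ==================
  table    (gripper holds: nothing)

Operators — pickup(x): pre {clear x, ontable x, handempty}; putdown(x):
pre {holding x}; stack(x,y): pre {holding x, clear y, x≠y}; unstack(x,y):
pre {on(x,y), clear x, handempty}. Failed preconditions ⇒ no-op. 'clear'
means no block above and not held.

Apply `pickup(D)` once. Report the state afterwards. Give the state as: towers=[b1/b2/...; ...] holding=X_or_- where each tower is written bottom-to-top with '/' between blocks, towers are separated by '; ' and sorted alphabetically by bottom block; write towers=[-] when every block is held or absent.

towers=[C/H; E/A/B/G; F] holding=D

before: towers=[C/H; D; E/A/B/G; F] holding=-
pre[pickup(D)]: clear(D) ✓, ontable(D) ✓, handempty ✓
all met → apply pickup(D)
after:  towers=[C/H; E/A/B/G; F] holding=D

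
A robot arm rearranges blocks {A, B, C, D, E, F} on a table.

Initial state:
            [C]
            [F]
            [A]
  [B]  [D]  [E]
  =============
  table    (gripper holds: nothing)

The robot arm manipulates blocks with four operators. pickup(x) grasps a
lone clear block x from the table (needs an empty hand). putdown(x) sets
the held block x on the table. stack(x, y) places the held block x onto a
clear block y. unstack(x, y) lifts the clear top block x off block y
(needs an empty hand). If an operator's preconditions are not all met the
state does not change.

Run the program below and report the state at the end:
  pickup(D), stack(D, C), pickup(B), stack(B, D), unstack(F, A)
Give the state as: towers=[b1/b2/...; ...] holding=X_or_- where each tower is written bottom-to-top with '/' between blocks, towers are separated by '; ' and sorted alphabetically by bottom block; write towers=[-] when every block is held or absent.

towers=[E/A/F/C/D/B] holding=-

step 1 (pickup(D)): towers=[B; E/A/F/C] holding=D
step 2 (stack(D, C)): towers=[B; E/A/F/C/D] holding=-
step 3 (pickup(B)): towers=[E/A/F/C/D] holding=B
step 4 (stack(B, D)): towers=[E/A/F/C/D/B] holding=-
step 5 (unstack(F, A)) [no-op]: towers=[E/A/F/C/D/B] holding=-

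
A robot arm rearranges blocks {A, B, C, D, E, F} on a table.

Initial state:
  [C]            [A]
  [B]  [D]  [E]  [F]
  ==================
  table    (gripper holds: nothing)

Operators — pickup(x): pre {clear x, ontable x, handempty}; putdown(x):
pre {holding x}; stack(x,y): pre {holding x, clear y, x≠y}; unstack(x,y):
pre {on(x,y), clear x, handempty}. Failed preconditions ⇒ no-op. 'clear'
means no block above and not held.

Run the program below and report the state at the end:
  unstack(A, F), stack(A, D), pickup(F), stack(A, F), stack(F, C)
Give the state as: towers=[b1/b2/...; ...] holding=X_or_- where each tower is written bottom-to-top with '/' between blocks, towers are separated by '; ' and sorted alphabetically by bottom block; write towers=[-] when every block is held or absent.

towers=[B/C/F; D/A; E] holding=-

step 1 (unstack(A, F)): towers=[B/C; D; E; F] holding=A
step 2 (stack(A, D)): towers=[B/C; D/A; E; F] holding=-
step 3 (pickup(F)): towers=[B/C; D/A; E] holding=F
step 4 (stack(A, F)) [no-op]: towers=[B/C; D/A; E] holding=F
step 5 (stack(F, C)): towers=[B/C/F; D/A; E] holding=-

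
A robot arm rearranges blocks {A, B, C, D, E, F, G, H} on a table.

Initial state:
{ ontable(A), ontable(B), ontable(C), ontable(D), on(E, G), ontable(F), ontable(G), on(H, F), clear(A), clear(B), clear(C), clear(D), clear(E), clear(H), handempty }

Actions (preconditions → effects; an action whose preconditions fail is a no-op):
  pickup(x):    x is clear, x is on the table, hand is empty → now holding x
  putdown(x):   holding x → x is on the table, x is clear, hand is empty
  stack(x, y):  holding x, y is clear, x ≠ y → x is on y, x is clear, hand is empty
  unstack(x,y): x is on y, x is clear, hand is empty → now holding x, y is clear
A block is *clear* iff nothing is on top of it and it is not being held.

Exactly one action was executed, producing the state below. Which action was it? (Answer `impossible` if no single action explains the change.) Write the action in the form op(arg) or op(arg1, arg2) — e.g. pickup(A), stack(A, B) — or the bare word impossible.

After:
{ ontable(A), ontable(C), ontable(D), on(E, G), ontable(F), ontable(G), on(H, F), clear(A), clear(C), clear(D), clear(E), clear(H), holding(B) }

target: towers=[A; C; D; F/H; G/E] holding=B
         pickup(A) → towers=[B; C; D; F/H; G/E] holding=A
     unstack(E, G) → towers=[A; B; C; D; F/H; G] holding=E
     unstack(H, F) → towers=[A; B; C; D; F; G/E] holding=H
         pickup(B) → towers=[A; C; D; F/H; G/E] holding=B  ← match
         pickup(D) → towers=[A; B; C; F/H; G/E] holding=D
         pickup(C) → towers=[A; B; D; F/H; G/E] holding=C

pickup(B)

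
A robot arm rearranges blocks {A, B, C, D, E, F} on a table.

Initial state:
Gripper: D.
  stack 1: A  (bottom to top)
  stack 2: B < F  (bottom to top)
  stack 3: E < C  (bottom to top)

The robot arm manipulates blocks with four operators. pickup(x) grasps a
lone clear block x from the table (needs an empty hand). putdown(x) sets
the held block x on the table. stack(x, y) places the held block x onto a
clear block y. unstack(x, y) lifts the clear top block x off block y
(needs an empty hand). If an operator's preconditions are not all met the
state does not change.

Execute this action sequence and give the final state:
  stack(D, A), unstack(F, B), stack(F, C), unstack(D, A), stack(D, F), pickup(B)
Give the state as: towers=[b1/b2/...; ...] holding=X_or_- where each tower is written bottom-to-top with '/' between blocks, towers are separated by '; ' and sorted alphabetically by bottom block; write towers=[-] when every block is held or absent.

towers=[A; E/C/F/D] holding=B

step 1 (stack(D, A)): towers=[A/D; B/F; E/C] holding=-
step 2 (unstack(F, B)): towers=[A/D; B; E/C] holding=F
step 3 (stack(F, C)): towers=[A/D; B; E/C/F] holding=-
step 4 (unstack(D, A)): towers=[A; B; E/C/F] holding=D
step 5 (stack(D, F)): towers=[A; B; E/C/F/D] holding=-
step 6 (pickup(B)): towers=[A; E/C/F/D] holding=B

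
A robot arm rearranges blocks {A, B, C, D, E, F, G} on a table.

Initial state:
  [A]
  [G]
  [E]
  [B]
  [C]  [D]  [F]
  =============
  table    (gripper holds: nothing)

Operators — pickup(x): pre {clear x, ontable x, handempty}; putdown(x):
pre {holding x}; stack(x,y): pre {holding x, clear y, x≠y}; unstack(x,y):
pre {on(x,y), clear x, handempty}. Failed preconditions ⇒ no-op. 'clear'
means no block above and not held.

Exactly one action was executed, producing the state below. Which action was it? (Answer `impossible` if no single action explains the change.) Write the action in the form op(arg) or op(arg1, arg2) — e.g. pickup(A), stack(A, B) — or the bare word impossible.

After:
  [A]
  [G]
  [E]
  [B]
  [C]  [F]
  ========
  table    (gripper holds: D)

target: towers=[C/B/E/G/A; F] holding=D
         pickup(F) → towers=[C/B/E/G/A; D] holding=F
         pickup(D) → towers=[C/B/E/G/A; F] holding=D  ← match
     unstack(A, G) → towers=[C/B/E/G; D; F] holding=A

pickup(D)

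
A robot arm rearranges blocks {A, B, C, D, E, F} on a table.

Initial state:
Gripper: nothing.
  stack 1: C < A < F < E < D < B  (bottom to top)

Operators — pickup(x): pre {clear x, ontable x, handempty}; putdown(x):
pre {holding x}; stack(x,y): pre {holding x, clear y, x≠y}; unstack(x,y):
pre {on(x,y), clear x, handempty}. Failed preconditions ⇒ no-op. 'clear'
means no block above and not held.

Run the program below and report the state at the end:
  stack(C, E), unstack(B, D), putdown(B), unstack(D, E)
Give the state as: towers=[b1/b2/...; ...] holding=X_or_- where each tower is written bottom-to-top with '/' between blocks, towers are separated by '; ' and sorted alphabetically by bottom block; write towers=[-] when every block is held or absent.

towers=[B; C/A/F/E] holding=D

step 1 (stack(C, E)) [no-op]: towers=[C/A/F/E/D/B] holding=-
step 2 (unstack(B, D)): towers=[C/A/F/E/D] holding=B
step 3 (putdown(B)): towers=[B; C/A/F/E/D] holding=-
step 4 (unstack(D, E)): towers=[B; C/A/F/E] holding=D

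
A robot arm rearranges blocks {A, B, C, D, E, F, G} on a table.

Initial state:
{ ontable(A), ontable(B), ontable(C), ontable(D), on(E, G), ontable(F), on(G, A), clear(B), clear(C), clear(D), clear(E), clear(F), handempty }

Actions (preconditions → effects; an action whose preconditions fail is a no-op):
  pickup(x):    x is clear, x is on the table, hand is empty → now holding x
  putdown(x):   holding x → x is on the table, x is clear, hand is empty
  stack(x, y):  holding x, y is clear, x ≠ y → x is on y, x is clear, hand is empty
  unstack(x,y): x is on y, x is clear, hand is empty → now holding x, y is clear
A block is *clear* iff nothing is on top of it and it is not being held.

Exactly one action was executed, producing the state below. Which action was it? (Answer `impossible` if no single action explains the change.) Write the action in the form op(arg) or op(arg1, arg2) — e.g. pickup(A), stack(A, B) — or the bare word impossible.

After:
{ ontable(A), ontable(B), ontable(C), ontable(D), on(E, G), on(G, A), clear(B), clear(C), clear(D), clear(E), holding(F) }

pickup(F)

target: towers=[A/G/E; B; C; D] holding=F
         pickup(B) → towers=[A/G/E; C; D; F] holding=B
         pickup(F) → towers=[A/G/E; B; C; D] holding=F  ← match
         pickup(D) → towers=[A/G/E; B; C; F] holding=D
     unstack(E, G) → towers=[A/G; B; C; D; F] holding=E
         pickup(C) → towers=[A/G/E; B; D; F] holding=C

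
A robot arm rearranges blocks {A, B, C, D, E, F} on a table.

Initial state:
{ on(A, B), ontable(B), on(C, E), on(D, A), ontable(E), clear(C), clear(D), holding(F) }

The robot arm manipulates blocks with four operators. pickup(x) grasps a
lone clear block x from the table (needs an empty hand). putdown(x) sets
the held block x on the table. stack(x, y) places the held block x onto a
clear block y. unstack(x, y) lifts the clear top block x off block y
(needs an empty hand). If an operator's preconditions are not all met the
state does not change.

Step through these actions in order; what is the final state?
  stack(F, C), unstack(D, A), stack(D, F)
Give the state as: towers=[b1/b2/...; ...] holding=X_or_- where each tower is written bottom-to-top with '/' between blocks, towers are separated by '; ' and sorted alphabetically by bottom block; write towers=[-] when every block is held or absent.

step 1 (stack(F, C)): towers=[B/A/D; E/C/F] holding=-
step 2 (unstack(D, A)): towers=[B/A; E/C/F] holding=D
step 3 (stack(D, F)): towers=[B/A; E/C/F/D] holding=-

towers=[B/A; E/C/F/D] holding=-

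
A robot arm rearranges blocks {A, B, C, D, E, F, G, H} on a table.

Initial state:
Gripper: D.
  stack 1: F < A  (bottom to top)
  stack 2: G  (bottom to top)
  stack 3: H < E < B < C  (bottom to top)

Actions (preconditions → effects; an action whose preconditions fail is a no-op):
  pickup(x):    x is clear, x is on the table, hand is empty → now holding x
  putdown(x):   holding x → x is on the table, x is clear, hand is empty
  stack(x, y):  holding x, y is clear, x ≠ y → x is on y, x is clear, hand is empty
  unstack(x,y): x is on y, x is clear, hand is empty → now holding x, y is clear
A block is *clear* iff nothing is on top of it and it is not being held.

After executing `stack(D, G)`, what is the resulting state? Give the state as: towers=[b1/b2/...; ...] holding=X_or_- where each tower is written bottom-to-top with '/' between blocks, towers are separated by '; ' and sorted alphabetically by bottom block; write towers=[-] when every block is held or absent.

before: towers=[F/A; G; H/E/B/C] holding=D
pre[stack(D, G)]: holding(D) ✓, clear(G) ✓, D≠G ✓
all met → apply stack(D, G)
after:  towers=[F/A; G/D; H/E/B/C] holding=-

towers=[F/A; G/D; H/E/B/C] holding=-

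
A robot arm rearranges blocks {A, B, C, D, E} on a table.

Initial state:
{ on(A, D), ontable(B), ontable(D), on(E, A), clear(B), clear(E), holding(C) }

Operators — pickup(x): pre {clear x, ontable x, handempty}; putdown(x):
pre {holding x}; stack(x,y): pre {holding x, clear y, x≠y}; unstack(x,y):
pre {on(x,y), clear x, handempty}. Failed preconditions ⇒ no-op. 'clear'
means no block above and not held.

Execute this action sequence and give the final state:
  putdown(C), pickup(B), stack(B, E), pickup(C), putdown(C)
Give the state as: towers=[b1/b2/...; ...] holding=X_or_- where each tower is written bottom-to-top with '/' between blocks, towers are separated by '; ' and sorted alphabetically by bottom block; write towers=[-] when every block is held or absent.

step 1 (putdown(C)): towers=[B; C; D/A/E] holding=-
step 2 (pickup(B)): towers=[C; D/A/E] holding=B
step 3 (stack(B, E)): towers=[C; D/A/E/B] holding=-
step 4 (pickup(C)): towers=[D/A/E/B] holding=C
step 5 (putdown(C)): towers=[C; D/A/E/B] holding=-

towers=[C; D/A/E/B] holding=-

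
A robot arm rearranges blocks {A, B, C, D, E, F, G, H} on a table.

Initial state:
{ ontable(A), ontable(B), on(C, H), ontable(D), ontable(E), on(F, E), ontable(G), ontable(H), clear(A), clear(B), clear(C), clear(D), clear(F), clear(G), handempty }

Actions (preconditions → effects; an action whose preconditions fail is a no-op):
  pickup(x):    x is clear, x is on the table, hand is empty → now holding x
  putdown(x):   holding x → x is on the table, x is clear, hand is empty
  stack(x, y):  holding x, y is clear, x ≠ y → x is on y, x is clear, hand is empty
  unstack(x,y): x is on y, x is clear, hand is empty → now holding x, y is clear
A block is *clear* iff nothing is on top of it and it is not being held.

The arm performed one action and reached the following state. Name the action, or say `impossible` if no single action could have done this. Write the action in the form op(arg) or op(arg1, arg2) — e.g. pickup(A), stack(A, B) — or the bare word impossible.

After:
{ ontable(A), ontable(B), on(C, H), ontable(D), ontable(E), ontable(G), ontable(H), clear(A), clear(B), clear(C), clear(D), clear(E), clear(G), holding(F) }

unstack(F, E)

target: towers=[A; B; D; E; G; H/C] holding=F
         pickup(G) → towers=[A; B; D; E/F; H/C] holding=G
         pickup(A) → towers=[B; D; E/F; G; H/C] holding=A
         pickup(B) → towers=[A; D; E/F; G; H/C] holding=B
     unstack(F, E) → towers=[A; B; D; E; G; H/C] holding=F  ← match
         pickup(D) → towers=[A; B; E/F; G; H/C] holding=D
     unstack(C, H) → towers=[A; B; D; E/F; G; H] holding=C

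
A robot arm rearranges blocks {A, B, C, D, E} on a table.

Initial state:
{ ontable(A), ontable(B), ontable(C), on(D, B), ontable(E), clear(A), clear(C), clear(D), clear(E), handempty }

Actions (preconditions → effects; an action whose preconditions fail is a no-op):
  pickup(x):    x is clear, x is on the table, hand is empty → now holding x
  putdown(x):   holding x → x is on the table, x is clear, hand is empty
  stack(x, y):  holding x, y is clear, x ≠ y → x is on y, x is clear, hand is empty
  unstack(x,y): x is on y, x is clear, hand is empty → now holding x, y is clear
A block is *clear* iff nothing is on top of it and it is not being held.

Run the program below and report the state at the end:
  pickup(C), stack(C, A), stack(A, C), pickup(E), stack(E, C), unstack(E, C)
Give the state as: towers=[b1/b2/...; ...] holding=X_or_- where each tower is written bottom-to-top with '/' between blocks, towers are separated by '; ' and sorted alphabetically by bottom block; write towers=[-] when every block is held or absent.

towers=[A/C; B/D] holding=E

step 1 (pickup(C)): towers=[A; B/D; E] holding=C
step 2 (stack(C, A)): towers=[A/C; B/D; E] holding=-
step 3 (stack(A, C)) [no-op]: towers=[A/C; B/D; E] holding=-
step 4 (pickup(E)): towers=[A/C; B/D] holding=E
step 5 (stack(E, C)): towers=[A/C/E; B/D] holding=-
step 6 (unstack(E, C)): towers=[A/C; B/D] holding=E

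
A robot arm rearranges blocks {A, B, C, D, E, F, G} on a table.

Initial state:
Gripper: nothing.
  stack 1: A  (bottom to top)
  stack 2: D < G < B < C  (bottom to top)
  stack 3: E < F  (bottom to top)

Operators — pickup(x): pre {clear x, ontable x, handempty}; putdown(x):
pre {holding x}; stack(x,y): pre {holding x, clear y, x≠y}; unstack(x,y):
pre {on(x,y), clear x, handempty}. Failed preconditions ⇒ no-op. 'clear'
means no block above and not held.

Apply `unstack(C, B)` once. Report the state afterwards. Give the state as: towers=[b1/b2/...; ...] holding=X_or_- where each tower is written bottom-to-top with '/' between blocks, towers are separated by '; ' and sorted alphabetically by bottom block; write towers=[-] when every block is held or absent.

before: towers=[A; D/G/B/C; E/F] holding=-
pre[unstack(C, B)]: on(C,B) ✓, clear(C) ✓, handempty ✓
all met → apply unstack(C, B)
after:  towers=[A; D/G/B; E/F] holding=C

towers=[A; D/G/B; E/F] holding=C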